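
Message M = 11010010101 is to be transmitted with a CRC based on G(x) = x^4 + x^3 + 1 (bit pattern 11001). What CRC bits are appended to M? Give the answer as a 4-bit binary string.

1111

Append 4 zeros: 110100101010000. Divide by 11001 (XOR where the leading bit is 1):
  pos 0: 11010 XOR 11001 = 00011
  pos 3: 11010 XOR 11001 = 00011
  pos 6: 11101 XOR 11001 = 00100
  pos 8: 10000 XOR 11001 = 01001
  pos 9: 10010 XOR 11001 = 01011
  pos 10: 10110 XOR 11001 = 01111
Remainder (last 4 bits) = 1111. This is the CRC / FCS.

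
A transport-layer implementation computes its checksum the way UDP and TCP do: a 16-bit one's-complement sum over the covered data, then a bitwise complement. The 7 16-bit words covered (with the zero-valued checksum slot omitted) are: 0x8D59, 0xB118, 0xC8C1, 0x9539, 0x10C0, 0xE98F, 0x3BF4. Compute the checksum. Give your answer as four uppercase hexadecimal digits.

2D4E

One's-complement addition (fold any carry out of bit 15 back into bit 0):
  0x8D59 + 0xB118 = 0x13E71 → wrap carry → 0x3E72
  0x3E72 + 0xC8C1 = 0x10733 → wrap carry → 0x0734
  0x0734 + 0x9539 = 0x09C6D
  0x9C6D + 0x10C0 = 0x0AD2D
  0xAD2D + 0xE98F = 0x196BC → wrap carry → 0x96BD
  0x96BD + 0x3BF4 = 0x0D2B1
One's-complement sum = 0xD2B1.
Checksum = ~0xD2B1 & 0xFFFF = 0x2D4E.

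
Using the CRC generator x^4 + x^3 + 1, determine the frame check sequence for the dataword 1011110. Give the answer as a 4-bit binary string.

0111

Append 4 zeros: 10111100000. Divide by 11001 (XOR where the leading bit is 1):
  pos 0: 10111 XOR 11001 = 01110
  pos 1: 11101 XOR 11001 = 00100
  pos 3: 10000 XOR 11001 = 01001
  pos 4: 10010 XOR 11001 = 01011
  pos 5: 10110 XOR 11001 = 01111
  pos 6: 11110 XOR 11001 = 00111
Remainder (last 4 bits) = 0111. This is the CRC / FCS.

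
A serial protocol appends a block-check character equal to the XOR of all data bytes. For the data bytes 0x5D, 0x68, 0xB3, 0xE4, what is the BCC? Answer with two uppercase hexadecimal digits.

XOR the bytes together:
  start with 0x5D
  0x5D ⊕ 0x68 = 0x35
  0x35 ⊕ 0xB3 = 0x86
  0x86 ⊕ 0xE4 = 0x62

62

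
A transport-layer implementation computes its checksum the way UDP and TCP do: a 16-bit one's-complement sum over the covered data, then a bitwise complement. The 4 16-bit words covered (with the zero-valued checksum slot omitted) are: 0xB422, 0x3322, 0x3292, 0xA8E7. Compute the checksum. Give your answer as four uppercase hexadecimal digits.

One's-complement addition (fold any carry out of bit 15 back into bit 0):
  0xB422 + 0x3322 = 0x0E744
  0xE744 + 0x3292 = 0x119D6 → wrap carry → 0x19D7
  0x19D7 + 0xA8E7 = 0x0C2BE
One's-complement sum = 0xC2BE.
Checksum = ~0xC2BE & 0xFFFF = 0x3D41.

3D41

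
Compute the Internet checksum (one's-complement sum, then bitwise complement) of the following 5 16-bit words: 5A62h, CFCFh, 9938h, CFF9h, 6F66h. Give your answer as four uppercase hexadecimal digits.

FD34

One's-complement addition (fold any carry out of bit 15 back into bit 0):
  0x5A62 + 0xCFCF = 0x12A31 → wrap carry → 0x2A32
  0x2A32 + 0x9938 = 0x0C36A
  0xC36A + 0xCFF9 = 0x19363 → wrap carry → 0x9364
  0x9364 + 0x6F66 = 0x102CA → wrap carry → 0x02CB
One's-complement sum = 0x02CB.
Checksum = ~0x02CB & 0xFFFF = 0xFD34.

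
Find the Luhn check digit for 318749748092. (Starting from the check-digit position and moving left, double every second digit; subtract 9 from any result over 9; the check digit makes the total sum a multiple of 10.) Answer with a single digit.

3

Partial digits right→left: 2 9 0 8 4 7 9 4 7 8 1 3
Double every second digit counting from the check-digit position (so the 1st, 3rd, 5th, ... of the partial from the right).
  doubled (with −9 where >9): 4 0 8 9 5 2 → sum 28
  kept as-is: 9 8 7 4 8 3 → sum 39
Total = 28 + 39 = 67.
Check digit = (10 − (67 mod 10)) mod 10 = 3.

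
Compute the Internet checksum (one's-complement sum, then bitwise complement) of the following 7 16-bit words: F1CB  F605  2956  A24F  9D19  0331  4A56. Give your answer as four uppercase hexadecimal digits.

61E7

One's-complement addition (fold any carry out of bit 15 back into bit 0):
  0xF1CB + 0xF605 = 0x1E7D0 → wrap carry → 0xE7D1
  0xE7D1 + 0x2956 = 0x11127 → wrap carry → 0x1128
  0x1128 + 0xA24F = 0x0B377
  0xB377 + 0x9D19 = 0x15090 → wrap carry → 0x5091
  0x5091 + 0x0331 = 0x053C2
  0x53C2 + 0x4A56 = 0x09E18
One's-complement sum = 0x9E18.
Checksum = ~0x9E18 & 0xFFFF = 0x61E7.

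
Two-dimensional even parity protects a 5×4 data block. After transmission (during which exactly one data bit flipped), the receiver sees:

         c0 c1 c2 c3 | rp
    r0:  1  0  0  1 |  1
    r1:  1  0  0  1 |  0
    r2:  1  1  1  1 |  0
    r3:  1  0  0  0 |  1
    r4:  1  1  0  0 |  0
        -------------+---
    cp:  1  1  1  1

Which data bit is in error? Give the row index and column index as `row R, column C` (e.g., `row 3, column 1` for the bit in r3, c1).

row 0, column 1

Recompute each row's even parity and compare to rp:
  r0: data parity 0, sent rp 1 → mismatch
  r1: data parity 0, sent rp 0 → ok
  r2: data parity 0, sent rp 0 → ok
  r3: data parity 1, sent rp 1 → ok
  r4: data parity 0, sent rp 0 → ok
Recompute each column's even parity and compare to cp:
  c0: data parity 1, sent cp 1 → ok
  c1: data parity 0, sent cp 1 → mismatch
  c2: data parity 1, sent cp 1 → ok
  c3: data parity 1, sent cp 1 → ok
Exactly one row (r0) and one column (c1) fail → the flipped bit is at their intersection.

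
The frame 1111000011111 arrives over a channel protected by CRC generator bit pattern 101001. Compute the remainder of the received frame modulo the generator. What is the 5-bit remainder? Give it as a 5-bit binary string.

00000

Modulo-2 division of 1111000011111 by 101001:
  pos 0: 111100 XOR 101001 = 010101
  pos 1: 101010 XOR 101001 = 000011
  pos 5: 110111 XOR 101001 = 011110
  pos 6: 111101 XOR 101001 = 010100
  pos 7: 101001 XOR 101001 = 000000
Remainder = 00000 (zero — the frame passes the CRC check).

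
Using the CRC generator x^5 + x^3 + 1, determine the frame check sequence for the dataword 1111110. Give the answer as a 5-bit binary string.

Append 5 zeros: 111111000000. Divide by 101001 (XOR where the leading bit is 1):
  pos 0: 111111 XOR 101001 = 010110
  pos 1: 101100 XOR 101001 = 000101
  pos 4: 101000 XOR 101001 = 000001
Remainder (last 5 bits) = 00100. This is the CRC / FCS.

00100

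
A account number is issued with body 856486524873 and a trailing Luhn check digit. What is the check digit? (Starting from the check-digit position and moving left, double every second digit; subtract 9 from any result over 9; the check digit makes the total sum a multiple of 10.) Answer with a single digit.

3

Partial digits right→left: 3 7 8 4 2 5 6 8 4 6 5 8
Double every second digit counting from the check-digit position (so the 1st, 3rd, 5th, ... of the partial from the right).
  doubled (with −9 where >9): 6 7 4 3 8 1 → sum 29
  kept as-is: 7 4 5 8 6 8 → sum 38
Total = 29 + 38 = 67.
Check digit = (10 − (67 mod 10)) mod 10 = 3.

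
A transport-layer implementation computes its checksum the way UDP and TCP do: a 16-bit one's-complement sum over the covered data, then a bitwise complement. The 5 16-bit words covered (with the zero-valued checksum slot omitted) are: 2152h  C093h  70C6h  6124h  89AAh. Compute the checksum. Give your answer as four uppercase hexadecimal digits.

C284

One's-complement addition (fold any carry out of bit 15 back into bit 0):
  0x2152 + 0xC093 = 0x0E1E5
  0xE1E5 + 0x70C6 = 0x152AB → wrap carry → 0x52AC
  0x52AC + 0x6124 = 0x0B3D0
  0xB3D0 + 0x89AA = 0x13D7A → wrap carry → 0x3D7B
One's-complement sum = 0x3D7B.
Checksum = ~0x3D7B & 0xFFFF = 0xC284.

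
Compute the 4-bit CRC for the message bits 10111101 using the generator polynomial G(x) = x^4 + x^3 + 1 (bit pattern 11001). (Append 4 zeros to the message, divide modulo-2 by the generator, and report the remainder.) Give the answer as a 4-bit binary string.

0111

Append 4 zeros: 101111010000. Divide by 11001 (XOR where the leading bit is 1):
  pos 0: 10111 XOR 11001 = 01110
  pos 1: 11101 XOR 11001 = 00100
  pos 3: 10001 XOR 11001 = 01000
  pos 4: 10000 XOR 11001 = 01001
  pos 5: 10010 XOR 11001 = 01011
  pos 6: 10110 XOR 11001 = 01111
  pos 7: 11110 XOR 11001 = 00111
Remainder (last 4 bits) = 0111. This is the CRC / FCS.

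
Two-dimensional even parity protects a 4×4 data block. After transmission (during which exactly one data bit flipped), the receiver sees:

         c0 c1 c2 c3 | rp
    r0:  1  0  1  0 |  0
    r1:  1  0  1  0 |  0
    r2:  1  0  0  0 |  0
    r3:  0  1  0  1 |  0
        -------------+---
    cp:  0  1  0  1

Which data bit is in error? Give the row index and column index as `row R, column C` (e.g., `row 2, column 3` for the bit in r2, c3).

Recompute each row's even parity and compare to rp:
  r0: data parity 0, sent rp 0 → ok
  r1: data parity 0, sent rp 0 → ok
  r2: data parity 1, sent rp 0 → mismatch
  r3: data parity 0, sent rp 0 → ok
Recompute each column's even parity and compare to cp:
  c0: data parity 1, sent cp 0 → mismatch
  c1: data parity 1, sent cp 1 → ok
  c2: data parity 0, sent cp 0 → ok
  c3: data parity 1, sent cp 1 → ok
Exactly one row (r2) and one column (c0) fail → the flipped bit is at their intersection.

row 2, column 0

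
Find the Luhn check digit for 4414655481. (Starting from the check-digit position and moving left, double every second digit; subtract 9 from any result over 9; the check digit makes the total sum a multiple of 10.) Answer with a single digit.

9

Partial digits right→left: 1 8 4 5 5 6 4 1 4 4
Double every second digit counting from the check-digit position (so the 1st, 3rd, 5th, ... of the partial from the right).
  doubled (with −9 where >9): 2 8 1 8 8 → sum 27
  kept as-is: 8 5 6 1 4 → sum 24
Total = 27 + 24 = 51.
Check digit = (10 − (51 mod 10)) mod 10 = 9.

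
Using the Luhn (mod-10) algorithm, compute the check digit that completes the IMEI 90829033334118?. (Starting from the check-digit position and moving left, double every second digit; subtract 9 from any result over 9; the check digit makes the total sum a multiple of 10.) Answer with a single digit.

8

Partial digits right→left: 8 1 1 4 3 3 3 3 0 9 2 8 0 9
Double every second digit counting from the check-digit position (so the 1st, 3rd, 5th, ... of the partial from the right).
  doubled (with −9 where >9): 7 2 6 6 0 4 0 → sum 25
  kept as-is: 1 4 3 3 9 8 9 → sum 37
Total = 25 + 37 = 62.
Check digit = (10 − (62 mod 10)) mod 10 = 8.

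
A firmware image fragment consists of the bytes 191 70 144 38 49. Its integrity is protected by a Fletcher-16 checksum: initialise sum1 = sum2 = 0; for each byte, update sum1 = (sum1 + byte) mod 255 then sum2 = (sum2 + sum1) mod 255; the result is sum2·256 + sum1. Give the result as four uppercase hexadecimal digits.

Running sums (mod 255):
  after byte 0 (191): sum1=191, sum2=191
  after byte 1 (70): sum1=6, sum2=197
  after byte 2 (144): sum1=150, sum2=92
  after byte 3 (38): sum1=188, sum2=25
  after byte 4 (49): sum1=237, sum2=7
Checksum = sum2·256 + sum1 = 7·256 + 237 = 2029 = 0x07ED.

07ED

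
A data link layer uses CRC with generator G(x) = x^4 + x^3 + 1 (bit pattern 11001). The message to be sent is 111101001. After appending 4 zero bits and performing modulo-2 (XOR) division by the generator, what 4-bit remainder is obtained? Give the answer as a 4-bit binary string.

1111

Append 4 zeros: 1111010010000. Divide by 11001 (XOR where the leading bit is 1):
  pos 0: 11110 XOR 11001 = 00111
  pos 2: 11110 XOR 11001 = 00111
  pos 4: 11101 XOR 11001 = 00100
  pos 6: 10000 XOR 11001 = 01001
  pos 7: 10010 XOR 11001 = 01011
  pos 8: 10110 XOR 11001 = 01111
Remainder (last 4 bits) = 1111. This is the CRC / FCS.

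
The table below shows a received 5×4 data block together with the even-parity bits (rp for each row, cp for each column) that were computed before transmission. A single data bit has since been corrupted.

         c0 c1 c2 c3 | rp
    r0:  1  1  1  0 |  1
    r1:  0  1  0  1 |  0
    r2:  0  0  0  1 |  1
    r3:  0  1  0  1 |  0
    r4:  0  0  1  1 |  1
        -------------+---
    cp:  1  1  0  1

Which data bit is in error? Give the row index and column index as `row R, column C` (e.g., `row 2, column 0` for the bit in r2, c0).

Recompute each row's even parity and compare to rp:
  r0: data parity 1, sent rp 1 → ok
  r1: data parity 0, sent rp 0 → ok
  r2: data parity 1, sent rp 1 → ok
  r3: data parity 0, sent rp 0 → ok
  r4: data parity 0, sent rp 1 → mismatch
Recompute each column's even parity and compare to cp:
  c0: data parity 1, sent cp 1 → ok
  c1: data parity 1, sent cp 1 → ok
  c2: data parity 0, sent cp 0 → ok
  c3: data parity 0, sent cp 1 → mismatch
Exactly one row (r4) and one column (c3) fail → the flipped bit is at their intersection.

row 4, column 3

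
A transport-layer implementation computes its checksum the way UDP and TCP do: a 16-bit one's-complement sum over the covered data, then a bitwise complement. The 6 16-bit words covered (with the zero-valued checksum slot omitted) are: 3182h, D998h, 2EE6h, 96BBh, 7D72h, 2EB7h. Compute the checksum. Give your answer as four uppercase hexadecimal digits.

One's-complement addition (fold any carry out of bit 15 back into bit 0):
  0x3182 + 0xD998 = 0x10B1A → wrap carry → 0x0B1B
  0x0B1B + 0x2EE6 = 0x03A01
  0x3A01 + 0x96BB = 0x0D0BC
  0xD0BC + 0x7D72 = 0x14E2E → wrap carry → 0x4E2F
  0x4E2F + 0x2EB7 = 0x07CE6
One's-complement sum = 0x7CE6.
Checksum = ~0x7CE6 & 0xFFFF = 0x8319.

8319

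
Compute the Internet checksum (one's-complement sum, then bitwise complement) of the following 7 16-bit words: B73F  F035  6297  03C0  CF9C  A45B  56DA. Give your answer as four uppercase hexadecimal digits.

One's-complement addition (fold any carry out of bit 15 back into bit 0):
  0xB73F + 0xF035 = 0x1A774 → wrap carry → 0xA775
  0xA775 + 0x6297 = 0x10A0C → wrap carry → 0x0A0D
  0x0A0D + 0x03C0 = 0x00DCD
  0x0DCD + 0xCF9C = 0x0DD69
  0xDD69 + 0xA45B = 0x181C4 → wrap carry → 0x81C5
  0x81C5 + 0x56DA = 0x0D89F
One's-complement sum = 0xD89F.
Checksum = ~0xD89F & 0xFFFF = 0x2760.

2760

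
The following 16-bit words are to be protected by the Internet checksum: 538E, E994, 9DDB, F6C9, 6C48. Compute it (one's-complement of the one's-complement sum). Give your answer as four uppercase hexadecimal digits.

C1EE

One's-complement addition (fold any carry out of bit 15 back into bit 0):
  0x538E + 0xE994 = 0x13D22 → wrap carry → 0x3D23
  0x3D23 + 0x9DDB = 0x0DAFE
  0xDAFE + 0xF6C9 = 0x1D1C7 → wrap carry → 0xD1C8
  0xD1C8 + 0x6C48 = 0x13E10 → wrap carry → 0x3E11
One's-complement sum = 0x3E11.
Checksum = ~0x3E11 & 0xFFFF = 0xC1EE.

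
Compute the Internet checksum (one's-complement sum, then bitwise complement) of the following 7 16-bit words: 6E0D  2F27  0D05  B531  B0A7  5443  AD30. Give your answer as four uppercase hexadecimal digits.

EE78

One's-complement addition (fold any carry out of bit 15 back into bit 0):
  0x6E0D + 0x2F27 = 0x09D34
  0x9D34 + 0x0D05 = 0x0AA39
  0xAA39 + 0xB531 = 0x15F6A → wrap carry → 0x5F6B
  0x5F6B + 0xB0A7 = 0x11012 → wrap carry → 0x1013
  0x1013 + 0x5443 = 0x06456
  0x6456 + 0xAD30 = 0x11186 → wrap carry → 0x1187
One's-complement sum = 0x1187.
Checksum = ~0x1187 & 0xFFFF = 0xEE78.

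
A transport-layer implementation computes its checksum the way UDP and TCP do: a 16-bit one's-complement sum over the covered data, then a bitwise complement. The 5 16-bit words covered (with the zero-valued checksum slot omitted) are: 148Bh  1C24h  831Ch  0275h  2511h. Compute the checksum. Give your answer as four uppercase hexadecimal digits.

One's-complement addition (fold any carry out of bit 15 back into bit 0):
  0x148B + 0x1C24 = 0x030AF
  0x30AF + 0x831C = 0x0B3CB
  0xB3CB + 0x0275 = 0x0B640
  0xB640 + 0x2511 = 0x0DB51
One's-complement sum = 0xDB51.
Checksum = ~0xDB51 & 0xFFFF = 0x24AE.

24AE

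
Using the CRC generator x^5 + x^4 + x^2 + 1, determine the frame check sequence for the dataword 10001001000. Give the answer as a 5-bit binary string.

Append 5 zeros: 1000100100000000. Divide by 110101 (XOR where the leading bit is 1):
  pos 0: 100010 XOR 110101 = 010111
  pos 1: 101110 XOR 110101 = 011011
  pos 2: 110111 XOR 110101 = 000010
  pos 6: 100000 XOR 110101 = 010101
  pos 7: 101010 XOR 110101 = 011111
  pos 8: 111110 XOR 110101 = 001011
  pos 10: 101100 XOR 110101 = 011001
Remainder (last 5 bits) = 11001. This is the CRC / FCS.

11001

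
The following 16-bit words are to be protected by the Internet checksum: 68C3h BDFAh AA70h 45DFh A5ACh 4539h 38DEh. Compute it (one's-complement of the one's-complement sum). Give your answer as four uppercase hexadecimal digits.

C52D

One's-complement addition (fold any carry out of bit 15 back into bit 0):
  0x68C3 + 0xBDFA = 0x126BD → wrap carry → 0x26BE
  0x26BE + 0xAA70 = 0x0D12E
  0xD12E + 0x45DF = 0x1170D → wrap carry → 0x170E
  0x170E + 0xA5AC = 0x0BCBA
  0xBCBA + 0x4539 = 0x101F3 → wrap carry → 0x01F4
  0x01F4 + 0x38DE = 0x03AD2
One's-complement sum = 0x3AD2.
Checksum = ~0x3AD2 & 0xFFFF = 0xC52D.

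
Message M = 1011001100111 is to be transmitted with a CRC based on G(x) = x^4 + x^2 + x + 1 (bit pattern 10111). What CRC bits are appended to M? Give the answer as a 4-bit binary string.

Append 4 zeros: 10110011001110000. Divide by 10111 (XOR where the leading bit is 1):
  pos 0: 10110 XOR 10111 = 00001
  pos 4: 10110 XOR 10111 = 00001
  pos 8: 10111 XOR 10111 = 00000
Remainder (last 4 bits) = 0000. This is the CRC / FCS.

0000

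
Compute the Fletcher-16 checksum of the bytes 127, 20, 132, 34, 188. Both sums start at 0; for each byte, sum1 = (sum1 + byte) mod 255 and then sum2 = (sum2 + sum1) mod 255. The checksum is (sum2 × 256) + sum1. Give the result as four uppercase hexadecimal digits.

Running sums (mod 255):
  after byte 0 (127): sum1=127, sum2=127
  after byte 1 (20): sum1=147, sum2=19
  after byte 2 (132): sum1=24, sum2=43
  after byte 3 (34): sum1=58, sum2=101
  after byte 4 (188): sum1=246, sum2=92
Checksum = sum2·256 + sum1 = 92·256 + 246 = 23798 = 0x5CF6.

5CF6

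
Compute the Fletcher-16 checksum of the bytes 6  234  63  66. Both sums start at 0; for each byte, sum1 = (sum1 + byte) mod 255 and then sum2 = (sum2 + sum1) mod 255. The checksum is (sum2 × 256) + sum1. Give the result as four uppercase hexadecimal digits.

9972

Running sums (mod 255):
  after byte 0 (6): sum1=6, sum2=6
  after byte 1 (234): sum1=240, sum2=246
  after byte 2 (63): sum1=48, sum2=39
  after byte 3 (66): sum1=114, sum2=153
Checksum = sum2·256 + sum1 = 153·256 + 114 = 39282 = 0x9972.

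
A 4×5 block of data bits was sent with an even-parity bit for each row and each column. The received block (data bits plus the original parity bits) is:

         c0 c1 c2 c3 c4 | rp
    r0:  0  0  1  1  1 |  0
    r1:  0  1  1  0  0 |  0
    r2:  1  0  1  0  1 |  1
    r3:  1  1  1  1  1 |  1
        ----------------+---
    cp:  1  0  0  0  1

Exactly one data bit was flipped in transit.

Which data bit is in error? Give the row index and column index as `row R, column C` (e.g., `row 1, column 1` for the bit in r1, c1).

Recompute each row's even parity and compare to rp:
  r0: data parity 1, sent rp 0 → mismatch
  r1: data parity 0, sent rp 0 → ok
  r2: data parity 1, sent rp 1 → ok
  r3: data parity 1, sent rp 1 → ok
Recompute each column's even parity and compare to cp:
  c0: data parity 0, sent cp 1 → mismatch
  c1: data parity 0, sent cp 0 → ok
  c2: data parity 0, sent cp 0 → ok
  c3: data parity 0, sent cp 0 → ok
  c4: data parity 1, sent cp 1 → ok
Exactly one row (r0) and one column (c0) fail → the flipped bit is at their intersection.

row 0, column 0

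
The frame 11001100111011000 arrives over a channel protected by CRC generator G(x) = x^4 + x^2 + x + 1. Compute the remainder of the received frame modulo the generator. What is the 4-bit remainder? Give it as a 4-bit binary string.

1000

Modulo-2 division of 11001100111011000 by 10111:
  pos 0: 11001 XOR 10111 = 01110
  pos 1: 11101 XOR 10111 = 01010
  pos 2: 10100 XOR 10111 = 00011
  pos 5: 11011 XOR 10111 = 01100
  pos 6: 11001 XOR 10111 = 01110
  pos 7: 11100 XOR 10111 = 01011
  pos 8: 10111 XOR 10111 = 00000
Remainder = 1000 (nonzero — an error is detected).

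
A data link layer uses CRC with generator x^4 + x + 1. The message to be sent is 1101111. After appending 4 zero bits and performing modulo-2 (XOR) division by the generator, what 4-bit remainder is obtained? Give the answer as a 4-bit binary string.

1111

Append 4 zeros: 11011110000. Divide by 10011 (XOR where the leading bit is 1):
  pos 0: 11011 XOR 10011 = 01000
  pos 1: 10001 XOR 10011 = 00010
  pos 4: 10100 XOR 10011 = 00111
  pos 6: 11100 XOR 10011 = 01111
Remainder (last 4 bits) = 1111. This is the CRC / FCS.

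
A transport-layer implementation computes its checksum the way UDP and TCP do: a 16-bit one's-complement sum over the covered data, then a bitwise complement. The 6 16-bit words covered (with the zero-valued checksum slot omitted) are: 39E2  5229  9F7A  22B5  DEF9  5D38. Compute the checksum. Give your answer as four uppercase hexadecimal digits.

One's-complement addition (fold any carry out of bit 15 back into bit 0):
  0x39E2 + 0x5229 = 0x08C0B
  0x8C0B + 0x9F7A = 0x12B85 → wrap carry → 0x2B86
  0x2B86 + 0x22B5 = 0x04E3B
  0x4E3B + 0xDEF9 = 0x12D34 → wrap carry → 0x2D35
  0x2D35 + 0x5D38 = 0x08A6D
One's-complement sum = 0x8A6D.
Checksum = ~0x8A6D & 0xFFFF = 0x7592.

7592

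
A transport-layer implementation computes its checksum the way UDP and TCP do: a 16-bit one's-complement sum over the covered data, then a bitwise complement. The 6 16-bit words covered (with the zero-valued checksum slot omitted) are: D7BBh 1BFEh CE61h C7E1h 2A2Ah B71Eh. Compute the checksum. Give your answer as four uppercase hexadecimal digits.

94B9

One's-complement addition (fold any carry out of bit 15 back into bit 0):
  0xD7BB + 0x1BFE = 0x0F3B9
  0xF3B9 + 0xCE61 = 0x1C21A → wrap carry → 0xC21B
  0xC21B + 0xC7E1 = 0x189FC → wrap carry → 0x89FD
  0x89FD + 0x2A2A = 0x0B427
  0xB427 + 0xB71E = 0x16B45 → wrap carry → 0x6B46
One's-complement sum = 0x6B46.
Checksum = ~0x6B46 & 0xFFFF = 0x94B9.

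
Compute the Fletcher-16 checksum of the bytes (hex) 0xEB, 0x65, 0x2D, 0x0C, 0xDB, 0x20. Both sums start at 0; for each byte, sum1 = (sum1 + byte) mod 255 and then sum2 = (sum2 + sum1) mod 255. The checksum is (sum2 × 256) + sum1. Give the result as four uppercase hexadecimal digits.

Running sums (mod 255):
  after byte 0 (0xEB): sum1=235, sum2=235
  after byte 1 (0x65): sum1=81, sum2=61
  after byte 2 (0x2D): sum1=126, sum2=187
  after byte 3 (0x0C): sum1=138, sum2=70
  after byte 4 (0xDB): sum1=102, sum2=172
  after byte 5 (0x20): sum1=134, sum2=51
Checksum = sum2·256 + sum1 = 51·256 + 134 = 13190 = 0x3386.

3386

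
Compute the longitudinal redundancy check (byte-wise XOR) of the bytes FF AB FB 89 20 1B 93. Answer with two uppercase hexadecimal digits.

8E

XOR the bytes together:
  start with 0xFF
  0xFF ⊕ 0xAB = 0x54
  0x54 ⊕ 0xFB = 0xAF
  0xAF ⊕ 0x89 = 0x26
  0x26 ⊕ 0x20 = 0x06
  0x06 ⊕ 0x1B = 0x1D
  0x1D ⊕ 0x93 = 0x8E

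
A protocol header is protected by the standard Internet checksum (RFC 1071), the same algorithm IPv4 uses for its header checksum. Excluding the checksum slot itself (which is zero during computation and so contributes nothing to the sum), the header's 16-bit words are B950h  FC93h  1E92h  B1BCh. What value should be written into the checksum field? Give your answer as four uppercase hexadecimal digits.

79CC

One's-complement addition (fold any carry out of bit 15 back into bit 0):
  0xB950 + 0xFC93 = 0x1B5E3 → wrap carry → 0xB5E4
  0xB5E4 + 0x1E92 = 0x0D476
  0xD476 + 0xB1BC = 0x18632 → wrap carry → 0x8633
One's-complement sum = 0x8633.
Checksum = ~0x8633 & 0xFFFF = 0x79CC.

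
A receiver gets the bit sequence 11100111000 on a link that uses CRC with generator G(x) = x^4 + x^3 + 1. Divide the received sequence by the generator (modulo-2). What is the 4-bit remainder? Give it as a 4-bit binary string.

1011

Modulo-2 division of 11100111000 by 11001:
  pos 0: 11100 XOR 11001 = 00101
  pos 2: 10111 XOR 11001 = 01110
  pos 3: 11101 XOR 11001 = 00100
  pos 5: 10000 XOR 11001 = 01001
  pos 6: 10010 XOR 11001 = 01011
Remainder = 1011 (nonzero — an error is detected).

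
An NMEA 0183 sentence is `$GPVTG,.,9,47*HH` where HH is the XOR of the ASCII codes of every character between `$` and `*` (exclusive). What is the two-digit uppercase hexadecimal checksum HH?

6A

XOR the ASCII codes of the payload characters:
  'G' = 0x47 → acc = 0x47
  'P' = 0x50 → acc = 0x17
  'V' = 0x56 → acc = 0x41
  'T' = 0x54 → acc = 0x15
  'G' = 0x47 → acc = 0x52
  ',' = 0x2C → acc = 0x7E
  '.' = 0x2E → acc = 0x50
  ',' = 0x2C → acc = 0x7C
  '9' = 0x39 → acc = 0x45
  ',' = 0x2C → acc = 0x69
  '4' = 0x34 → acc = 0x5D
  '7' = 0x37 → acc = 0x6A
Checksum = 0x6A.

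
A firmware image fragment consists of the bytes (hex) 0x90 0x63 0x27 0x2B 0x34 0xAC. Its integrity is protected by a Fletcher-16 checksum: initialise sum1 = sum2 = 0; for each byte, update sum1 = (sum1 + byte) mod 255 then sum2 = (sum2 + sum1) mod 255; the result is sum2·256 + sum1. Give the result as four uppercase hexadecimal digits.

8727

Running sums (mod 255):
  after byte 0 (0x90): sum1=144, sum2=144
  after byte 1 (0x63): sum1=243, sum2=132
  after byte 2 (0x27): sum1=27, sum2=159
  after byte 3 (0x2B): sum1=70, sum2=229
  after byte 4 (0x34): sum1=122, sum2=96
  after byte 5 (0xAC): sum1=39, sum2=135
Checksum = sum2·256 + sum1 = 135·256 + 39 = 34599 = 0x8727.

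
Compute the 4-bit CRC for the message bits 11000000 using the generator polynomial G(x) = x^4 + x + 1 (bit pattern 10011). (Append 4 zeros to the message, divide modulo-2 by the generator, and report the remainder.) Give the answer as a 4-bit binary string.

Append 4 zeros: 110000000000. Divide by 10011 (XOR where the leading bit is 1):
  pos 0: 11000 XOR 10011 = 01011
  pos 1: 10110 XOR 10011 = 00101
  pos 3: 10100 XOR 10011 = 00111
  pos 5: 11100 XOR 10011 = 01111
  pos 6: 11110 XOR 10011 = 01101
  pos 7: 11010 XOR 10011 = 01001
Remainder (last 4 bits) = 1001. This is the CRC / FCS.

1001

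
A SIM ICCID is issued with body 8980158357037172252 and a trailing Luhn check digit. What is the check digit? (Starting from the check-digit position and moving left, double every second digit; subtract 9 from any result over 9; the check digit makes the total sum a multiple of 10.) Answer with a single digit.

Partial digits right→left: 2 5 2 2 7 1 7 3 0 7 5 3 8 5 1 0 8 9 8
Double every second digit counting from the check-digit position (so the 1st, 3rd, 5th, ... of the partial from the right).
  doubled (with −9 where >9): 4 4 5 5 0 1 7 2 7 7 → sum 42
  kept as-is: 5 2 1 3 7 3 5 0 9 → sum 35
Total = 42 + 35 = 77.
Check digit = (10 − (77 mod 10)) mod 10 = 3.

3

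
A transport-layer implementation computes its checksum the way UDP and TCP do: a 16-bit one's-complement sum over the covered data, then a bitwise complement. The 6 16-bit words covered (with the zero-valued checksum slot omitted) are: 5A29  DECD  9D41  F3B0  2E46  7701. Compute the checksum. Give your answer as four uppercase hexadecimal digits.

One's-complement addition (fold any carry out of bit 15 back into bit 0):
  0x5A29 + 0xDECD = 0x138F6 → wrap carry → 0x38F7
  0x38F7 + 0x9D41 = 0x0D638
  0xD638 + 0xF3B0 = 0x1C9E8 → wrap carry → 0xC9E9
  0xC9E9 + 0x2E46 = 0x0F82F
  0xF82F + 0x7701 = 0x16F30 → wrap carry → 0x6F31
One's-complement sum = 0x6F31.
Checksum = ~0x6F31 & 0xFFFF = 0x90CE.

90CE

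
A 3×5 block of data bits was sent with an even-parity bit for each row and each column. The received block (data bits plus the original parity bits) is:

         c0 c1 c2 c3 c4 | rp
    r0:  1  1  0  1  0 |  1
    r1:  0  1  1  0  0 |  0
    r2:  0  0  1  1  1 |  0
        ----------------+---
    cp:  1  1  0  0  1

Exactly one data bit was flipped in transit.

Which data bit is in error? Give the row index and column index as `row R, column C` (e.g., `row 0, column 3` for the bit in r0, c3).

row 2, column 1

Recompute each row's even parity and compare to rp:
  r0: data parity 1, sent rp 1 → ok
  r1: data parity 0, sent rp 0 → ok
  r2: data parity 1, sent rp 0 → mismatch
Recompute each column's even parity and compare to cp:
  c0: data parity 1, sent cp 1 → ok
  c1: data parity 0, sent cp 1 → mismatch
  c2: data parity 0, sent cp 0 → ok
  c3: data parity 0, sent cp 0 → ok
  c4: data parity 1, sent cp 1 → ok
Exactly one row (r2) and one column (c1) fail → the flipped bit is at their intersection.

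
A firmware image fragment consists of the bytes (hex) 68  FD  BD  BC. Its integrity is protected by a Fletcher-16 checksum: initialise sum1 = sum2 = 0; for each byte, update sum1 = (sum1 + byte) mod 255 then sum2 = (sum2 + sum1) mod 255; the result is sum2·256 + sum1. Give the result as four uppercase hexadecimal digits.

D3E0

Running sums (mod 255):
  after byte 0 (68): sum1=104, sum2=104
  after byte 1 (FD): sum1=102, sum2=206
  after byte 2 (BD): sum1=36, sum2=242
  after byte 3 (BC): sum1=224, sum2=211
Checksum = sum2·256 + sum1 = 211·256 + 224 = 54240 = 0xD3E0.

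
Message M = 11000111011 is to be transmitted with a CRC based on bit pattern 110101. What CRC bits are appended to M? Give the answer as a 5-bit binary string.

Append 5 zeros: 1100011101100000. Divide by 110101 (XOR where the leading bit is 1):
  pos 0: 110001 XOR 110101 = 000100
  pos 3: 100110 XOR 110101 = 010011
  pos 4: 100111 XOR 110101 = 010010
  pos 5: 100101 XOR 110101 = 010000
  pos 6: 100000 XOR 110101 = 010101
  pos 7: 101010 XOR 110101 = 011111
  pos 8: 111110 XOR 110101 = 001011
  pos 10: 101100 XOR 110101 = 011001
Remainder (last 5 bits) = 11001. This is the CRC / FCS.

11001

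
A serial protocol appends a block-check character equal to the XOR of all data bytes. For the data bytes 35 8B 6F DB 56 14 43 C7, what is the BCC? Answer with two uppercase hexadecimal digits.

CC

XOR the bytes together:
  start with 0x35
  0x35 ⊕ 0x8B = 0xBE
  0xBE ⊕ 0x6F = 0xD1
  0xD1 ⊕ 0xDB = 0x0A
  0x0A ⊕ 0x56 = 0x5C
  0x5C ⊕ 0x14 = 0x48
  0x48 ⊕ 0x43 = 0x0B
  0x0B ⊕ 0xC7 = 0xCC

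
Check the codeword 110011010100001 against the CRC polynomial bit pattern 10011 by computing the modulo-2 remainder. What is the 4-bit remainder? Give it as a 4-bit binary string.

Modulo-2 division of 110011010100001 by 10011:
  pos 0: 11001 XOR 10011 = 01010
  pos 1: 10101 XOR 10011 = 00110
  pos 3: 11001 XOR 10011 = 01010
  pos 4: 10100 XOR 10011 = 00111
  pos 6: 11110 XOR 10011 = 01101
  pos 7: 11010 XOR 10011 = 01001
  pos 8: 10010 XOR 10011 = 00001
Remainder = 0101 (nonzero — an error is detected).

0101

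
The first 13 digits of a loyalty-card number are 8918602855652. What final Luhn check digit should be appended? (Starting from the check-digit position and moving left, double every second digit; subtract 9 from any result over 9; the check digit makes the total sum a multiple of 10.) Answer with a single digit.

1

Partial digits right→left: 2 5 6 5 5 8 2 0 6 8 1 9 8
Double every second digit counting from the check-digit position (so the 1st, 3rd, 5th, ... of the partial from the right).
  doubled (with −9 where >9): 4 3 1 4 3 2 7 → sum 24
  kept as-is: 5 5 8 0 8 9 → sum 35
Total = 24 + 35 = 59.
Check digit = (10 − (59 mod 10)) mod 10 = 1.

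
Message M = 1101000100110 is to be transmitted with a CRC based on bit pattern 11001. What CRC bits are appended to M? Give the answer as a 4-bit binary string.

0100

Append 4 zeros: 11010001001100000. Divide by 11001 (XOR where the leading bit is 1):
  pos 0: 11010 XOR 11001 = 00011
  pos 3: 11001 XOR 11001 = 00000
  pos 10: 11000 XOR 11001 = 00001
Remainder (last 4 bits) = 0100. This is the CRC / FCS.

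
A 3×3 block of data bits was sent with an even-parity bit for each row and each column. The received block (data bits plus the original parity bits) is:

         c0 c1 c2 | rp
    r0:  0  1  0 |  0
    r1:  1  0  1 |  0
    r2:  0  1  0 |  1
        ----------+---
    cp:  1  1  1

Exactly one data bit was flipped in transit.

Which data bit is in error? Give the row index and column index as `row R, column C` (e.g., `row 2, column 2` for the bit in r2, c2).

row 0, column 1

Recompute each row's even parity and compare to rp:
  r0: data parity 1, sent rp 0 → mismatch
  r1: data parity 0, sent rp 0 → ok
  r2: data parity 1, sent rp 1 → ok
Recompute each column's even parity and compare to cp:
  c0: data parity 1, sent cp 1 → ok
  c1: data parity 0, sent cp 1 → mismatch
  c2: data parity 1, sent cp 1 → ok
Exactly one row (r0) and one column (c1) fail → the flipped bit is at their intersection.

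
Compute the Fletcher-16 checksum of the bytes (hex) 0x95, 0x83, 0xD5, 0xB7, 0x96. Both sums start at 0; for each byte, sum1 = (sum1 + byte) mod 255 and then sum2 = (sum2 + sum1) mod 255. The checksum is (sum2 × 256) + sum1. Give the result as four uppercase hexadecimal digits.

Running sums (mod 255):
  after byte 0 (0x95): sum1=149, sum2=149
  after byte 1 (0x83): sum1=25, sum2=174
  after byte 2 (0xD5): sum1=238, sum2=157
  after byte 3 (0xB7): sum1=166, sum2=68
  after byte 4 (0x96): sum1=61, sum2=129
Checksum = sum2·256 + sum1 = 129·256 + 61 = 33085 = 0x813D.

813D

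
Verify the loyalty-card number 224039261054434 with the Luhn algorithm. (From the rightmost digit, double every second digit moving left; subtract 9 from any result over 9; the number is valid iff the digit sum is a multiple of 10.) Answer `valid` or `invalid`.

invalid

From the right, keep odd positions and double even positions (subtract 9 from any doubled value over 9):
  doubled (positions 2,4,...): 6 8 0 3 9 0 4 → sum 30
  kept (positions 1,3,...): 4 4 5 1 2 3 4 2 → sum 25
Total = 55.
55 mod 10 = 5, so the number is invalid.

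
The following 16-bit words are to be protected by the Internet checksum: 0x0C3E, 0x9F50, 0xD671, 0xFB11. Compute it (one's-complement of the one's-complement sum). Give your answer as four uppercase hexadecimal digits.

82ED

One's-complement addition (fold any carry out of bit 15 back into bit 0):
  0x0C3E + 0x9F50 = 0x0AB8E
  0xAB8E + 0xD671 = 0x181FF → wrap carry → 0x8200
  0x8200 + 0xFB11 = 0x17D11 → wrap carry → 0x7D12
One's-complement sum = 0x7D12.
Checksum = ~0x7D12 & 0xFFFF = 0x82ED.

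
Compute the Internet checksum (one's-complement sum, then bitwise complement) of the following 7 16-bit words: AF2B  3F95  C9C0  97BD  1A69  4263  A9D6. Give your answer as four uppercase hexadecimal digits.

One's-complement addition (fold any carry out of bit 15 back into bit 0):
  0xAF2B + 0x3F95 = 0x0EEC0
  0xEEC0 + 0xC9C0 = 0x1B880 → wrap carry → 0xB881
  0xB881 + 0x97BD = 0x1503E → wrap carry → 0x503F
  0x503F + 0x1A69 = 0x06AA8
  0x6AA8 + 0x4263 = 0x0AD0B
  0xAD0B + 0xA9D6 = 0x156E1 → wrap carry → 0x56E2
One's-complement sum = 0x56E2.
Checksum = ~0x56E2 & 0xFFFF = 0xA91D.

A91D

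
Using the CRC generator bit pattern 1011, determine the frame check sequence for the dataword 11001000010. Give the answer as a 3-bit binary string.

Append 3 zeros: 11001000010000. Divide by 1011 (XOR where the leading bit is 1):
  pos 0: 1100 XOR 1011 = 0111
  pos 1: 1111 XOR 1011 = 0100
  pos 2: 1000 XOR 1011 = 0011
  pos 4: 1100 XOR 1011 = 0111
  pos 5: 1110 XOR 1011 = 0101
  pos 6: 1011 XOR 1011 = 0000
Remainder (last 3 bits) = 000. This is the CRC / FCS.

000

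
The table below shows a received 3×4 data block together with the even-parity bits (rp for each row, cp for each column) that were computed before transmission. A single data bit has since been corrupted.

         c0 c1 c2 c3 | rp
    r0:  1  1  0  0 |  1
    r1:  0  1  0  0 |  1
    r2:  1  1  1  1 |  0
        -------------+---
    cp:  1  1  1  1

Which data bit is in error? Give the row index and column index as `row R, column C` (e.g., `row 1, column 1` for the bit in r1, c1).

Recompute each row's even parity and compare to rp:
  r0: data parity 0, sent rp 1 → mismatch
  r1: data parity 1, sent rp 1 → ok
  r2: data parity 0, sent rp 0 → ok
Recompute each column's even parity and compare to cp:
  c0: data parity 0, sent cp 1 → mismatch
  c1: data parity 1, sent cp 1 → ok
  c2: data parity 1, sent cp 1 → ok
  c3: data parity 1, sent cp 1 → ok
Exactly one row (r0) and one column (c0) fail → the flipped bit is at their intersection.

row 0, column 0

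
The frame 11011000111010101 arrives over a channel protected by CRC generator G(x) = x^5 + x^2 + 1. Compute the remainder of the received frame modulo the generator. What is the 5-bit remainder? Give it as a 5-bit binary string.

Modulo-2 division of 11011000111010101 by 100101:
  pos 0: 110110 XOR 100101 = 010011
  pos 1: 100110 XOR 100101 = 000011
  pos 5: 110111 XOR 100101 = 010010
  pos 6: 100100 XOR 100101 = 000001
  pos 11: 110101 XOR 100101 = 010000
Remainder = 10000 (nonzero — an error is detected).

10000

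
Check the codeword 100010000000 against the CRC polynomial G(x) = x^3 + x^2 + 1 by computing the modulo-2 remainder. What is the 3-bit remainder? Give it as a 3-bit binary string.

110

Modulo-2 division of 100010000000 by 1101:
  pos 0: 1000 XOR 1101 = 0101
  pos 1: 1011 XOR 1101 = 0110
  pos 2: 1100 XOR 1101 = 0001
  pos 5: 1000 XOR 1101 = 0101
  pos 6: 1010 XOR 1101 = 0111
  pos 7: 1110 XOR 1101 = 0011
Remainder = 110 (nonzero — an error is detected).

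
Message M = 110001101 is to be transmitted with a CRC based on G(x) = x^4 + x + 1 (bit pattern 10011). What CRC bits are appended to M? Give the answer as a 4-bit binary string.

0101

Append 4 zeros: 1100011010000. Divide by 10011 (XOR where the leading bit is 1):
  pos 0: 11000 XOR 10011 = 01011
  pos 1: 10111 XOR 10011 = 00100
  pos 3: 10010 XOR 10011 = 00001
  pos 7: 11000 XOR 10011 = 01011
  pos 8: 10110 XOR 10011 = 00101
Remainder (last 4 bits) = 0101. This is the CRC / FCS.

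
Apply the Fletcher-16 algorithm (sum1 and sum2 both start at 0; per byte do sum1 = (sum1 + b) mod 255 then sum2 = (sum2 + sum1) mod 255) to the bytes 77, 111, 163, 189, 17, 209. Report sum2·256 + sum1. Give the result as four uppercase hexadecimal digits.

B801

Running sums (mod 255):
  after byte 0 (77): sum1=77, sum2=77
  after byte 1 (111): sum1=188, sum2=10
  after byte 2 (163): sum1=96, sum2=106
  after byte 3 (189): sum1=30, sum2=136
  after byte 4 (17): sum1=47, sum2=183
  after byte 5 (209): sum1=1, sum2=184
Checksum = sum2·256 + sum1 = 184·256 + 1 = 47105 = 0xB801.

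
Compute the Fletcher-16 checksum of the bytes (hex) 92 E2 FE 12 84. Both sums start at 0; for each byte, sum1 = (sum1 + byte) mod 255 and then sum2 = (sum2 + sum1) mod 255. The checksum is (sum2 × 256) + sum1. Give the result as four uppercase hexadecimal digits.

Running sums (mod 255):
  after byte 0 (92): sum1=146, sum2=146
  after byte 1 (E2): sum1=117, sum2=8
  after byte 2 (FE): sum1=116, sum2=124
  after byte 3 (12): sum1=134, sum2=3
  after byte 4 (84): sum1=11, sum2=14
Checksum = sum2·256 + sum1 = 14·256 + 11 = 3595 = 0x0E0B.

0E0B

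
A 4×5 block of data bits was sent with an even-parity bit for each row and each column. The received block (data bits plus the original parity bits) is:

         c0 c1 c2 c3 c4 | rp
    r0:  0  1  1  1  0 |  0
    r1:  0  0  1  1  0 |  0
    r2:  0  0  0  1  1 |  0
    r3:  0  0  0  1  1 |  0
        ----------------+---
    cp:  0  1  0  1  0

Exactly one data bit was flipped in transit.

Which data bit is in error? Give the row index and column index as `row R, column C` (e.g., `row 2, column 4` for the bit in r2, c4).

row 0, column 3

Recompute each row's even parity and compare to rp:
  r0: data parity 1, sent rp 0 → mismatch
  r1: data parity 0, sent rp 0 → ok
  r2: data parity 0, sent rp 0 → ok
  r3: data parity 0, sent rp 0 → ok
Recompute each column's even parity and compare to cp:
  c0: data parity 0, sent cp 0 → ok
  c1: data parity 1, sent cp 1 → ok
  c2: data parity 0, sent cp 0 → ok
  c3: data parity 0, sent cp 1 → mismatch
  c4: data parity 0, sent cp 0 → ok
Exactly one row (r0) and one column (c3) fail → the flipped bit is at their intersection.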